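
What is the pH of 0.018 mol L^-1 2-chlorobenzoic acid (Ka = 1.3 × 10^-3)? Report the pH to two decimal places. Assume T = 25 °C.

ClC6H4COOH ⇌ ClC6H4COO- + H+
From the ICE table, Ka = x²/(0.018 − x) = 1.3 × 10^-3.
The 5% rule fails; solving x² + Ka·x − Ka·C₀ = 0 exactly:
x = [−0.0013 + √(0.0013² + 9.36e-05)]/2 = 4.23 × 10^-3 M
pH = −log(4.23 × 10^-3) = 2.37

pH = 2.37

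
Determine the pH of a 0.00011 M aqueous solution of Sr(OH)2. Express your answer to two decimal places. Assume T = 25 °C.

Sr(OH)2 is a strong base (each formula unit releases 2 OH-); [OH-] = 0.00022 M.
pOH = -log(0.00022) = 3.66
pH = 14.00 - 3.66 = 10.34

pH = 10.34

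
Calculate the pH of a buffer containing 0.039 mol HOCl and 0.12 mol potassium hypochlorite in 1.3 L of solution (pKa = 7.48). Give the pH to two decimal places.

pH = 7.97

Using pH = pKa + log([base]/[acid]) with [base]/[acid] = 0.12/0.039:
pH = 7.48 + (+0.488) = 7.97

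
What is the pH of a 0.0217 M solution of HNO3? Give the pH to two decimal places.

HNO3 is a strong acid and dissociates completely, so [H+] = 0.0217 M.
pH = -log(0.0217) = 1.66

pH = 1.66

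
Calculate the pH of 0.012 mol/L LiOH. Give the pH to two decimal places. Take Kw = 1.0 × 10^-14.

pH = 12.08

LiOH is a strong base; [OH-] = 0.012 M.
pOH = -log(0.012) = 1.92
pH = 14.00 - 1.92 = 12.08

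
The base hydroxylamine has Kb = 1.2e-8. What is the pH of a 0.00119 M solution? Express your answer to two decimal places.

NH2OH + H2O ⇌ NH3OH+ + OH-
From the ICE table, Kb = x²/(0.00119 − x) = 1.2 × 10^-8.
Neglecting x in the denominator: x = √(1.2 × 10^-8 × 0.00119) = 3.78 × 10^-6 M
Check: 0.32% ionized — well under 5%, approximation valid.
pOH = 5.42, so pH = 14.00 − pOH = 8.58

pH = 8.58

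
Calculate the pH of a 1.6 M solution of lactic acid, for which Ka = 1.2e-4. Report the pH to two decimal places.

CH3CH(OH)COOH ⇌ CH3CH(OH)COO- + H+
Ka = [H+]²/(1.6 − [H+]) = 1.2 × 10^-4
Since Ka ≪ C₀, [H+] ≈ √(Ka·C₀) = 1.39 × 10^-2 M.
Check: 0.87% ionized — well under 5%, approximation valid.
pH = −log(1.39 × 10^-2) = 1.86

pH = 1.86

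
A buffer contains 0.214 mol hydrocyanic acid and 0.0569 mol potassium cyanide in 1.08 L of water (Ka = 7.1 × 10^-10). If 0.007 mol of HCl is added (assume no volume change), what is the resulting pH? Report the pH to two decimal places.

pH = 8.50

Added H+ converts CN- to HCN: HCN → 0.221 mol, CN- → 0.0499 mol.
pKa = −log(7.1 × 10^-10) = 9.149
pH = pKa + log(n_CN-/n_HCN) = 9.149 + log(0.0499/0.221) = 9.149 + (-0.646)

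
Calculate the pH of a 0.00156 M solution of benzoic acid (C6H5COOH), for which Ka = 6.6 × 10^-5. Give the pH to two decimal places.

C6H5COOH ⇌ C6H5COO- + H+
From the ICE table, Ka = [H+]²/(0.00156 − [H+]) = 6.6 × 10^-5.
[H+] is not negligible relative to C₀; solve [H+]² + 6.6e-05·[H+] − 1.03e-07 = 0.
[H+] = (−Ka + √(Ka² + 4·Ka·C₀))/2 = 2.90 × 10^-4 M
pH = −log(2.90 × 10^-4) = 3.54

pH = 3.54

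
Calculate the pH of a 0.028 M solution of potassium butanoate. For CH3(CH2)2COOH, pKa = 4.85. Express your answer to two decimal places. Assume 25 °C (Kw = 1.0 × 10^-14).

pH = 8.65

CH3(CH2)2COO- is the conjugate base of the weak acid CH3(CH2)2COOH.
Ka = 10^(−4.85) = 1.41 × 10^-5
Kb = Kw/Ka = 1.0×10^-14 / 1.41 × 10^-5 = 7.09 × 10^-10
From the ICE table, Kb = [OH-]²/(0.028 − [OH-]) = 7.09 × 10^-10.
Neglecting [OH-] in the denominator: [OH-] = √(7.09 × 10^-10 × 0.028) = 4.46 × 10^-6 M
pOH = 5.35, so pH = 14.00 − pOH = 8.65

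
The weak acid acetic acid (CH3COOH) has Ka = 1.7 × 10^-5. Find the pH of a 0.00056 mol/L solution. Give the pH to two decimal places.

pH = 4.05

CH3COOH ⇌ CH3COO- + H+
Ka = [H+]²/(0.00056 − [H+]) = 1.7 × 10^-5
[H+] is not negligible relative to C₀; solve [H+]² + 1.7e-05·[H+] − 9.52e-09 = 0.
[H+] = (−Ka + √(Ka² + 4·Ka·C₀))/2 = 8.94 × 10^-5 M
pH = −log(8.94 × 10^-5) = 4.05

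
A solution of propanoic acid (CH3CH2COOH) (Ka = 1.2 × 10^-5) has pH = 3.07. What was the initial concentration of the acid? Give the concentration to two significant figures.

C₀ = 6.1 × 10^-2 M

[H+] = 10^(-3.07) = 8.51 × 10^-4 M = x
Ka = x²/(C₀ − x) ⇒ C₀ = x + x²/Ka
C₀ = 8.51 × 10^-4 + (8.51 × 10^-4)²/(1.2 × 10^-5) = 6.12 × 10^-2 M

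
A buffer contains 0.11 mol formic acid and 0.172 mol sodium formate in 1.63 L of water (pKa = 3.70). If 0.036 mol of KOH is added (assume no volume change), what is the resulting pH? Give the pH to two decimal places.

OH- converts HCOOH to HCOO-: HCOOH → 0.074 mol, HCOO- → 0.208 mol.
pH = pKa + log([A⁻]/[HA]) = 3.70 + log(0.208/0.074) = 3.70 +0.449

pH = 4.15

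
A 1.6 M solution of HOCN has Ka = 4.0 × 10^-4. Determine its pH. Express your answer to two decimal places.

pH = 1.60

HOCN ⇌ OCN- + H+
Ka = [H+]²/(1.6 − [H+]) = 4.0 × 10^-4
Neglecting [H+] in the denominator: [H+] = √(4.0 × 10^-4 × 1.6) = 2.53 × 10^-2 M
pH = −log(2.53 × 10^-2) = 1.60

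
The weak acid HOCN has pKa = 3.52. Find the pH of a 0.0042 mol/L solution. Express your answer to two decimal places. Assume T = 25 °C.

HOCN ⇌ OCN- + H+
Ka = 10^(−3.52) = 3.02 × 10^-4
From the ICE table, Ka = x²/(0.0042 − x) = 3.02 × 10^-4.
x is not negligible relative to C₀; solve x² + 0.000302·x − 1.27e-06 = 0.
x = [−0.000302 + √(0.000302² + 5.07e-06)]/2 = 9.85 × 10^-4 M
pH = −log[H+] = −log(9.85 × 10^-4) = 3.01

pH = 3.01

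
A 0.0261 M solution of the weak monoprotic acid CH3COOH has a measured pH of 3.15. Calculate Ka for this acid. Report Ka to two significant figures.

[H+] = 10^(-3.15) = 7.08 × 10^-4 M
At equilibrium [HA] = 0.0261 − 7.08 × 10^-4 = 2.54 × 10^-2 M
Ka = [H+][A-]/[HA] = (7.08 × 10^-4)² / 2.54 × 10^-2 = 2.0 × 10^-5

Ka = 2.0 × 10^-5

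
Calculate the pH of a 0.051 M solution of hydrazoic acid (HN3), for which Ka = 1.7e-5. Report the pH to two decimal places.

pH = 3.03

HN3 ⇌ N3- + H+
Ka = [H+]²/(0.051 − [H+]) = 1.7 × 10^-5
Since Ka ≪ C₀, [H+] ≈ √(Ka·C₀) = 9.31 × 10^-4 M.
([H+]/C₀ = 1.8% < 5%, so the approximation holds.)
pH = −log(9.31 × 10^-4) = 3.03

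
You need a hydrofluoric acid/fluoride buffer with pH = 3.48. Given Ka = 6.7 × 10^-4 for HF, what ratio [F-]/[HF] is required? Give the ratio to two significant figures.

pKa = -log(6.7 × 10^-4) = 3.174
pH = pKa + log(r) ⇒ log(r) = 3.48 − 3.174 = +0.306
r = [F-]/[HF] = 10^(+0.306) = 2.02

ratio = 2.0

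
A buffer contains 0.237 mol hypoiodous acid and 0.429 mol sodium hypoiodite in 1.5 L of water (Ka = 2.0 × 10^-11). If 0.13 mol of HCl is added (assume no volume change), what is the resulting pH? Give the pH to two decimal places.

pH = 10.61

After neutralization: n(HOI) = 0.367 mol, n(OI-) = 0.299 mol.
pKa = −log(2.0 × 10^-11) = 10.699
pH = pKa + log([A⁻]/[HA]) = 10.699 + log(0.299/0.367) = 10.699 -0.089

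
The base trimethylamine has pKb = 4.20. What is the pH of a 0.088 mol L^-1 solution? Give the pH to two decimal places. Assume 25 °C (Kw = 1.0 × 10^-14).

(CH3)3N + H2O ⇌ (CH3)3NH+ + OH-
Kb = 10^(−4.20) = 6.31 × 10^-5
From the ICE table, Kb = x²/(0.088 − x) = 6.31 × 10^-5.
Neglecting x in the denominator: x = √(6.31 × 10^-5 × 0.088) = 2.36 × 10^-3 M
(x/C₀ = 2.7% < 5%, so the approximation holds.)
pOH = 2.63, so pH = 14.00 − pOH = 11.37

pH = 11.37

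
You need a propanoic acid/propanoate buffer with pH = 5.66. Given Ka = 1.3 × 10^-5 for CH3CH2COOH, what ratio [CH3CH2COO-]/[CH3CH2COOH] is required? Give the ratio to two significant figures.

ratio = 5.9

pKa = -log(1.3 × 10^-5) = 4.886
pH = pKa + log(r) ⇒ log(r) = 5.66 − 4.886 = +0.774
r = [CH3CH2COO-]/[CH3CH2COOH] = 10^(+0.774) = 5.94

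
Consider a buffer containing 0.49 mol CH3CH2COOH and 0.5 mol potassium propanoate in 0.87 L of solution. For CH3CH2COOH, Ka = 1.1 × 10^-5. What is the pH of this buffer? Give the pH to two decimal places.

pH = 4.97

pKa = −log(1.1 × 10^-5) = 4.959
Using pH = pKa + log([base]/[acid]) with [base]/[acid] = 0.5/0.49:
pH = 4.959 + (+0.009) = 4.97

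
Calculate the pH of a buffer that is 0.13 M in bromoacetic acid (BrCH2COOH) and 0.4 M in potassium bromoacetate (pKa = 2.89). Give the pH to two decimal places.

pH = 3.38

Henderson–Hasselbalch: pH = pKa + log([BrCH2COO-]/[BrCH2COOH]) = 2.89 + log(0.4/0.13)
pH = 2.89 + (+0.488) = 3.38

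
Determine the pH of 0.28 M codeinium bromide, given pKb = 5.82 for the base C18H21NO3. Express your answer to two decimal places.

C18H22NO3+ is the conjugate acid of the weak base C18H21NO3.
Kb = 10^(−5.82) = 1.51 × 10^-6
Ka = Kw/Kb = 1.0×10^-14 / 1.51 × 10^-6 = 6.62 × 10^-9
From the ICE table, Ka = [H+]²/(0.28 − [H+]) = 6.62 × 10^-9.
Neglecting [H+] in the denominator: [H+] = √(6.62 × 10^-9 × 0.28) = 4.31 × 10^-5 M
([H+]/C₀ = 0.015% < 5%, so the approximation holds.)
pH = −log(4.31 × 10^-5) = 4.37

pH = 4.37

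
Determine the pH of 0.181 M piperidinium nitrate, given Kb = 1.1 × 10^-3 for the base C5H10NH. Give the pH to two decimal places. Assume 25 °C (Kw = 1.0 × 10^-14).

C5H10NH2+ is the conjugate acid of the weak base C5H10NH.
Ka = Kw/Kb = 1.0×10^-14 / 1.1 × 10^-3 = 9.09 × 10^-12
From the ICE table, Ka = x²/(0.181 − x) = 9.09 × 10^-12.
Since Ka ≪ C₀, x ≈ √(Ka·C₀) = 1.28 × 10^-6 M.
pH = −log[H+] = −log(1.28 × 10^-6) = 5.89

pH = 5.89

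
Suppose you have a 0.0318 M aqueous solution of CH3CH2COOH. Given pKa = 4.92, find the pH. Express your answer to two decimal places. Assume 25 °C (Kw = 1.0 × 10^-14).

CH3CH2COOH ⇌ CH3CH2COO- + H+
Ka = 10^(−4.92) = 1.20 × 10^-5
Let x = [H+] at equilibrium. Ka = x²/(0.0318 − x).
Neglecting x in the denominator: x = √(1.20 × 10^-5 × 0.0318) = 6.18 × 10^-4 M
pH = −log(6.18 × 10^-4) = 3.21

pH = 3.21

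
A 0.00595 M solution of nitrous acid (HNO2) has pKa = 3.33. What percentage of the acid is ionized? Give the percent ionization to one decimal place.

HNO2 ⇌ NO2- + H+; let x = [H+] at equilibrium.
Ka = 10^(−3.33) = 4.68 × 10^-4
Ka = x²/(C₀ − x); solving the quadratic gives x = 1.45 × 10^-3 M.
Fraction ionized = 1.45 × 10^-3 / 0.00595 = 0.2437 → 24.4%

24.4%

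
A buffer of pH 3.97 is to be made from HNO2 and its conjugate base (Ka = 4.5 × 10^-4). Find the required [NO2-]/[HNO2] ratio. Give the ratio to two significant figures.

pKa = -log(4.5 × 10^-4) = 3.347
pH = pKa + log(r) ⇒ log(r) = 3.97 − 3.347 = +0.623
r = [NO2-]/[HNO2] = 10^(+0.623) = 4.2

ratio = 4.2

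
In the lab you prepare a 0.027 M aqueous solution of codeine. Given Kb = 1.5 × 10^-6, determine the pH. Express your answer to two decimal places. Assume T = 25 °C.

C18H21NO3 + H2O ⇌ C18H22NO3+ + OH-
From the ICE table, Kb = x²/(0.027 − x) = 1.5 × 10^-6.
Neglecting x in the denominator: x = √(1.5 × 10^-6 × 0.027) = 2.01 × 10^-4 M
pOH = 3.70, so pH = 14.00 − pOH = 10.30

pH = 10.30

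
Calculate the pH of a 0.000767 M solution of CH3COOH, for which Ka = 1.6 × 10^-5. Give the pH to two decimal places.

pH = 3.99

CH3COOH ⇌ CH3COO- + H+
Ka = x²/(0.000767 − x) = 1.6 × 10^-5
The 5% rule fails; solving x² + Ka·x − Ka·C₀ = 0 exactly:
x = [−1.6e-05 + √(1.6e-05² + 4.91e-08)]/2 = 1.03 × 10^-4 M
pH = −log[H+] = −log(1.03 × 10^-4) = 3.99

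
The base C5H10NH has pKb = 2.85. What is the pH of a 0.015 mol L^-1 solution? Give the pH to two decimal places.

pH = 11.60

C5H10NH + H2O ⇌ C5H10NH2+ + OH-
Kb = 10^(−2.85) = 1.41 × 10^-3
Let x = [OH-] at equilibrium. Kb = x²/(0.015 − x).
x is not negligible relative to C₀; solve x² + 0.00141·x − 2.11e-05 = 0.
x = (−Kb + √(Kb² + 4·Kb·C₀))/2 = 3.95 × 10^-3 M
pOH = −log(3.95 × 10^-3) = 2.40; pH = 14.00 − 2.40 = 11.60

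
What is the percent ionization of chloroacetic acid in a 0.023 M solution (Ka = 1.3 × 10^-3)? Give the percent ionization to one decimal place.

ClCH2COOH ⇌ ClCH2COO- + H+; let x = [H+] at equilibrium.
Solve x² + 0.0013x − 2.99e-05 = 0 → x = 4.86 × 10^-3 M
% ionization = x/C₀ × 100% = 4.86 × 10^-3/0.023 × 100% = 21.1%

21.1%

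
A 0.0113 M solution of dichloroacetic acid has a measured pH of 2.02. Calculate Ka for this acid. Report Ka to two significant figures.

Ka = 5.2 × 10^-2

[H+] = 10^(-2.02) = 9.55 × 10^-3 M
At equilibrium [HA] = 0.0113 − 9.55 × 10^-3 = 1.75 × 10^-3 M
Ka = [H+][A-]/[HA] = (9.55 × 10^-3)² / 1.75 × 10^-3 = 5.2 × 10^-2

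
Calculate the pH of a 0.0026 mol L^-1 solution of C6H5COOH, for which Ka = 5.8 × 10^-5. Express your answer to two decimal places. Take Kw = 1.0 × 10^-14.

C6H5COOH ⇌ C6H5COO- + H+
From the ICE table, Ka = [H+]²/(0.0026 − [H+]) = 5.8 × 10^-5.
[H+] is not negligible relative to C₀; solve [H+]² + 5.8e-05·[H+] − 1.51e-07 = 0.
[H+] = [−5.8e-05 + √(5.8e-05² + 6.03e-07)]/2 = 3.60 × 10^-4 M
pH = −log(3.60 × 10^-4) = 3.44

pH = 3.44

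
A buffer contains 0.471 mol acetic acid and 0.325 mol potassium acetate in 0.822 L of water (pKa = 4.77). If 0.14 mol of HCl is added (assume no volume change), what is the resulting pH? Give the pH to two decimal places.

pH = 4.25

Added H+ converts CH3COO- to CH3COOH: CH3COOH → 0.611 mol, CH3COO- → 0.185 mol.
pH = pKa + log([A⁻]/[HA]) = 4.77 + log(0.185/0.611) = 4.77 -0.519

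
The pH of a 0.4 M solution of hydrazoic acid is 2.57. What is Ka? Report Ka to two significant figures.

[H+] = 10^(-2.57) = 2.69 × 10^-3 M
At equilibrium [HA] = 0.4 − 2.69 × 10^-3 = 3.97 × 10^-1 M
Ka = [H+][A-]/[HA] = (2.69 × 10^-3)² / 3.97 × 10^-1 = 1.8 × 10^-5

Ka = 1.8 × 10^-5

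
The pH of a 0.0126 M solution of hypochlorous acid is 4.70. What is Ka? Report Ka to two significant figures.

[H+] = 10^(-4.70) = 2.00 × 10^-5 M
At equilibrium [HA] = 0.0126 − 2.00 × 10^-5 = 1.26 × 10^-2 M
Ka = [H+][A-]/[HA] = (2.00 × 10^-5)² / 1.26 × 10^-2 = 3.2 × 10^-8

Ka = 3.2 × 10^-8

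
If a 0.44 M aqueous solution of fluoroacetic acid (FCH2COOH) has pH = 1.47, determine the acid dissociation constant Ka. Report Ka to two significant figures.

[H+] = 10^(-1.47) = 3.39 × 10^-2 M
At equilibrium [HA] = 0.44 − 3.39 × 10^-2 = 4.06 × 10^-1 M
Ka = [H+][A-]/[HA] = (3.39 × 10^-2)² / 4.06 × 10^-1 = 2.8 × 10^-3

Ka = 2.8 × 10^-3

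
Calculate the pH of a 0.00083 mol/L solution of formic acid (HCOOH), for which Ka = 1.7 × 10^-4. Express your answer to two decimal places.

HCOOH ⇌ HCOO- + H+
From the ICE table, Ka = [H+]²/(0.00083 − [H+]) = 1.7 × 10^-4.
The 5% rule fails; solving [H+]² + Ka·[H+] − Ka·C₀ = 0 exactly:
[H+] = (−Ka + √(Ka² + 4·Ka·C₀))/2 = 3.00 × 10^-4 M
pH = −log(3.00 × 10^-4) = 3.52

pH = 3.52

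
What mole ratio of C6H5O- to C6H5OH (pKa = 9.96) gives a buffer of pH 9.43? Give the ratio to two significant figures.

ratio = 0.30

pH = pKa + log(r) ⇒ log(r) = 9.43 − 9.96 = -0.53
r = [C6H5O-]/[C6H5OH] = 10^(-0.53) = 0.295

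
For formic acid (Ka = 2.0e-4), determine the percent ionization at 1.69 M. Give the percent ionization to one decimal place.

1.1%

HCOOH ⇌ HCOO- + H+; let x = [H+] at equilibrium.
x ≈ √(Ka·C₀) = √(2.0 × 10^-4 × 1.69) = 1.84 × 10^-2 M
% ionization = x/C₀ × 100% = 1.84 × 10^-2/1.69 × 100% = 1.1%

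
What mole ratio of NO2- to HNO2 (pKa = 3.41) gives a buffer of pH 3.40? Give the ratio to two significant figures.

pH = pKa + log(r) ⇒ log(r) = 3.40 − 3.41 = -0.01
r = [NO2-]/[HNO2] = 10^(-0.01) = 0.977

ratio = 0.98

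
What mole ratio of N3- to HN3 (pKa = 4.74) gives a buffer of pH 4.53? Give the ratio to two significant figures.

ratio = 0.62

pH = pKa + log(r) ⇒ log(r) = 4.53 − 4.74 = -0.21
r = [N3-]/[HN3] = 10^(-0.21) = 0.617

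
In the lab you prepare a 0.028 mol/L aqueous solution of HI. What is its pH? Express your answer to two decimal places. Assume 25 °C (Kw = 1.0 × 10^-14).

pH = 1.55

HI is a strong acid and dissociates completely, so [H+] = 0.028 M.
pH = -log(0.028) = 1.55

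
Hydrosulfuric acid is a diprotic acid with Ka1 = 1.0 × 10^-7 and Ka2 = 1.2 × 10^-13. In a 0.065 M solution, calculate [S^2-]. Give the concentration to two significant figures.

First ionization gives [H+] ≈ [HS-] = 8.06 × 10^-5 M.
Second step: Ka2 = [H+][S^2-]/[HS-] ≈ [S^2-] (since [H+] ≈ [HS-]).
So [S^2-] ≈ Ka2.

1.2 × 10^-13 M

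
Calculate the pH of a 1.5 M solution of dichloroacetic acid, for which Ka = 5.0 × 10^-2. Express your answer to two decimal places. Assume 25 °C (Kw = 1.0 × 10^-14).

pH = 0.60

Cl2CHCOOH ⇌ Cl2CHCOO- + H+
From the ICE table, Ka = [H+]²/(1.5 − [H+]) = 5.0 × 10^-2.
Here C₀/Ka ≈ 30, so the small-[H+] approximation fails. Use the quadratic:
[H+] = [−0.05 + √(0.05² + 0.3)]/2 = 2.50 × 10^-1 M
pH = −log[H+] = −log(2.50 × 10^-1) = 0.60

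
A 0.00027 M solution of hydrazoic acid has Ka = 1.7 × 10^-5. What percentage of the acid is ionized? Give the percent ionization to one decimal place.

HN3 ⇌ N3- + H+; let x = [H+] at equilibrium.
Ka = x²/(C₀ − x); solving the quadratic gives x = 5.98 × 10^-5 M.
% ionization = x/C₀ × 100% = 5.98 × 10^-5/0.00027 × 100% = 22.1%

22.1%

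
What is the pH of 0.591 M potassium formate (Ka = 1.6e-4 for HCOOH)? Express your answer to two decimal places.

pH = 8.78

HCOO- is the conjugate base of the weak acid HCOOH.
Kb = Kw/Ka = 1.0×10^-14 / 1.6 × 10^-4 = 6.25 × 10^-11
From the ICE table, Kb = [OH-]²/(0.591 − [OH-]) = 6.25 × 10^-11.
Assume [OH-] ≪ 0.591: [OH-] ≈ √(6.25 × 10^-11 × 0.591) = 6.08 × 10^-6 M
pOH = 5.22, so pH = 14.00 − pOH = 8.78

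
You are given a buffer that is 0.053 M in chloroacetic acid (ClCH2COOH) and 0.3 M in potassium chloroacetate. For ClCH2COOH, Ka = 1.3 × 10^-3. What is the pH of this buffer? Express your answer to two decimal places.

pH = 3.64

pKa = −log(1.3 × 10^-3) = 2.886
Henderson–Hasselbalch: pH = pKa + log([ClCH2COO-]/[ClCH2COOH]) = 2.886 + log(0.3/0.053)
pH = 2.886 + (+0.753) = 3.64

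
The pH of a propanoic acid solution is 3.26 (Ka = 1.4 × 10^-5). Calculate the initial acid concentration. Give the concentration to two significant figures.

C₀ = 2.2 × 10^-2 M

[H+] = 10^(-3.26) = 5.50 × 10^-4 M = x
Ka = x²/(C₀ − x) ⇒ C₀ = x + x²/Ka
C₀ = 5.50 × 10^-4 + (5.50 × 10^-4)²/(1.4 × 10^-5) = 2.22 × 10^-2 M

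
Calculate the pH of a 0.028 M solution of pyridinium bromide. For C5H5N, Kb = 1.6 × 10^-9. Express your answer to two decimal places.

C5H5NH+ is the conjugate acid of the weak base C5H5N.
Ka = Kw/Kb = 1.0×10^-14 / 1.6 × 10^-9 = 6.25 × 10^-6
From the ICE table, Ka = [H+]²/(0.028 − [H+]) = 6.25 × 10^-6.
Neglecting [H+] in the denominator: [H+] = √(6.25 × 10^-6 × 0.028) = 4.18 × 10^-4 M
Check: 1.5% ionized — well under 5%, approximation valid.
pH = −log[H+] = −log(4.18 × 10^-4) = 3.38

pH = 3.38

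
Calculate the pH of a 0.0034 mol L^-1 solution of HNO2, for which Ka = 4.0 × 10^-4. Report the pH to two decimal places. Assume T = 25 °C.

HNO2 ⇌ NO2- + H+
Ka = [H+]²/(0.0034 − [H+]) = 4.0 × 10^-4
[H+] is not negligible relative to C₀; solve [H+]² + 0.0004·[H+] − 1.36e-06 = 0.
[H+] = [−0.0004 + √(0.0004² + 5.44e-06)]/2 = 9.83 × 10^-4 M
pH = −log(9.83 × 10^-4) = 3.01

pH = 3.01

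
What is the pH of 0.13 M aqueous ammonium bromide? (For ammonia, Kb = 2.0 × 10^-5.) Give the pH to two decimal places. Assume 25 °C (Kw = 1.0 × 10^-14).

pH = 5.09

NH4+ is the conjugate acid of the weak base NH3.
Ka = Kw/Kb = 1.0×10^-14 / 2.0 × 10^-5 = 5.00 × 10^-10
From the ICE table, Ka = x²/(0.13 − x) = 5.00 × 10^-10.
Assume x ≪ 0.13: x ≈ √(5.00 × 10^-10 × 0.13) = 8.06 × 10^-6 M
pH = −log(8.06 × 10^-6) = 5.09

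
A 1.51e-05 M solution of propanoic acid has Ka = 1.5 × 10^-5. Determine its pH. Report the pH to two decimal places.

pH = 5.03

CH3CH2COOH ⇌ CH3CH2COO- + H+
Let x = [H+] at equilibrium. Ka = x²/(1.51e-05 − x).
The 5% rule fails; solving x² + Ka·x − Ka·C₀ = 0 exactly:
x = [−1.5e-05 + √(1.5e-05² + 9.06e-10)]/2 = 9.32 × 10^-6 M
pH = −log(9.32 × 10^-6) = 5.03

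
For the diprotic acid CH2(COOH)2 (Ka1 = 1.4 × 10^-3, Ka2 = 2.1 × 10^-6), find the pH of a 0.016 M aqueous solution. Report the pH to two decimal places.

Since Ka1 ≫ Ka2, the first ionization dominates [H+].
Ka1 = x²/(0.016 − x) = 1.4 × 10^-3
Solving the quadratic: x = (−Ka1 + √(Ka1² + 4·Ka1·C₀))/2 = 4.08 × 10^-3 M
pH = −log(4.08 × 10^-3) = 2.39

pH = 2.39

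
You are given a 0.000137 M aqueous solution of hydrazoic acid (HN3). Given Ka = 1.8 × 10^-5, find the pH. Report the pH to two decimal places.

pH = 4.38

HN3 ⇌ N3- + H+
Ka = x²/(0.000137 − x) = 1.8 × 10^-5
The 5% rule fails; solving x² + Ka·x − Ka·C₀ = 0 exactly:
x = (−Ka + √(Ka² + 4·Ka·C₀))/2 = 4.15 × 10^-5 M
pH = −log[H+] = −log(4.15 × 10^-5) = 4.38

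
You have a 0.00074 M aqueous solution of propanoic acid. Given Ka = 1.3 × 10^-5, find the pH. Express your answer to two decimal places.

CH3CH2COOH ⇌ CH3CH2COO- + H+
Let x = [H+] at equilibrium. Ka = x²/(0.00074 − x).
The 5% rule fails; solving x² + Ka·x − Ka·C₀ = 0 exactly:
x = [−1.3e-05 + √(1.3e-05² + 3.85e-08)]/2 = 9.18 × 10^-5 M
pH = −log[H+] = −log(9.18 × 10^-5) = 4.04

pH = 4.04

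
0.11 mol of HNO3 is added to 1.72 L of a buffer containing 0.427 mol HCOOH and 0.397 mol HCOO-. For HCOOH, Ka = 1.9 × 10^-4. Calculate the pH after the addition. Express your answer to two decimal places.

pH = 3.45

After neutralization: n(HCOOH) = 0.537 mol, n(HCOO-) = 0.287 mol.
pKa = −log(1.9 × 10^-4) = 3.721
pH = pKa + log(n_HCOO-/n_HCOOH) = 3.721 + log(0.287/0.537) = 3.721 + (-0.272)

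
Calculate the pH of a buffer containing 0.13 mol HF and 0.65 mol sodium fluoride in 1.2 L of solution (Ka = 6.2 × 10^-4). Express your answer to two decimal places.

pKa = −log(6.2 × 10^-4) = 3.208
pH = pKa + log([A⁻]/[HA]) = 3.208 + log(0.65/0.13)
pH = 3.208 + (+0.699) = 3.91

pH = 3.91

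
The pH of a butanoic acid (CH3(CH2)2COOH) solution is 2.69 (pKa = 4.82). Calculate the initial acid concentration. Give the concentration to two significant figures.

C₀ = 2.8 × 10^-1 M

[H+] = 10^(-2.69) = 2.04 × 10^-3 M = x
Ka = 10^(−4.82) = 1.51 × 10^-5
Ka = x²/(C₀ − x) ⇒ C₀ = x + x²/Ka
C₀ = 2.04 × 10^-3 + (2.04 × 10^-3)²/(1.51 × 10^-5) = 2.78 × 10^-1 M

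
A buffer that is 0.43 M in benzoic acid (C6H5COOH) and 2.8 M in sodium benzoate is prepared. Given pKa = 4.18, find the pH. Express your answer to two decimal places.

pH = 4.99

pH = pKa + log([A⁻]/[HA]) = 4.18 + log(2.8/0.43)
pH = 4.18 + (+0.814) = 4.99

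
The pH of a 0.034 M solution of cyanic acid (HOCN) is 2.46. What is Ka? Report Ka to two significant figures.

[H+] = 10^(-2.46) = 3.47 × 10^-3 M
At equilibrium [HA] = 0.034 − 3.47 × 10^-3 = 3.05 × 10^-2 M
Ka = [H+][A-]/[HA] = (3.47 × 10^-3)² / 3.05 × 10^-2 = 3.9 × 10^-4

Ka = 3.9 × 10^-4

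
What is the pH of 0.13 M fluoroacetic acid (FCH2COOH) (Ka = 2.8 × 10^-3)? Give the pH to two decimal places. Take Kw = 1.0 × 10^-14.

pH = 1.75

FCH2COOH ⇌ FCH2COO- + H+
From the ICE table, Ka = x²/(0.13 − x) = 2.8 × 10^-3.
x is not negligible relative to C₀; solve x² + 0.0028·x − 0.000364 = 0.
x = (−Ka + √(Ka² + 4·Ka·C₀))/2 = 1.77 × 10^-2 M
pH = −log(1.77 × 10^-2) = 1.75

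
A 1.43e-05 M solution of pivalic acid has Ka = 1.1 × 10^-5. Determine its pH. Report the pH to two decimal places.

(CH3)3CCOOH ⇌ (CH3)3CCOO- + H+
Ka = x²/(1.43e-05 − x) = 1.1 × 10^-5
x is not negligible relative to C₀; solve x² + 1.1e-05·x − 1.57e-10 = 0.
x = (−Ka + √(Ka² + 4·Ka·C₀))/2 = 8.19 × 10^-6 M
pH = −log(8.19 × 10^-6) = 5.09

pH = 5.09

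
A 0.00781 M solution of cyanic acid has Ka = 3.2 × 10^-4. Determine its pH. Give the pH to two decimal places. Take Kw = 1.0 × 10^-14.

pH = 2.84

HOCN ⇌ OCN- + H+
Ka = [H+]²/(0.00781 − [H+]) = 3.2 × 10^-4
The 5% rule fails; solving [H+]² + Ka·[H+] − Ka·C₀ = 0 exactly:
[H+] = (−Ka + √(Ka² + 4·Ka·C₀))/2 = 1.43 × 10^-3 M
pH = −log(1.43 × 10^-3) = 2.84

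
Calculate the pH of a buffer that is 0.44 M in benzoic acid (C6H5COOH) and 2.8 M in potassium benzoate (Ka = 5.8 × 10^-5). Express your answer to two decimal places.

pH = 5.04

pKa = −log(5.8 × 10^-5) = 4.237
Henderson–Hasselbalch: pH = pKa + log([C6H5COO-]/[C6H5COOH]) = 4.237 + log(2.8/0.44)
pH = 4.237 + (+0.804) = 5.04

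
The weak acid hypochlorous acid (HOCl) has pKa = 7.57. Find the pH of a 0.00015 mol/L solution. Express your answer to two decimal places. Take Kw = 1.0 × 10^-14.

HOCl ⇌ OCl- + H+
Ka = 10^(−7.57) = 2.69 × 10^-8
Let x = [H+] at equilibrium. Ka = x²/(0.00015 − x).
Since Ka ≪ C₀, x ≈ √(Ka·C₀) = 2.01 × 10^-6 M.
pH = −log(2.01 × 10^-6) = 5.70

pH = 5.70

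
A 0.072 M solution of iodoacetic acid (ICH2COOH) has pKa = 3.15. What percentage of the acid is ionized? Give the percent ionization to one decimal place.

ICH2COOH ⇌ ICH2COO- + H+; let x = [H+] at equilibrium.
Ka = 10^(−3.15) = 7.08 × 10^-4
Solve x² + 0.000708x − 5.1e-05 = 0 → x = 6.79 × 10^-3 M
% ionization = x/C₀ × 100% = 6.79 × 10^-3/0.072 × 100% = 9.4%

9.4%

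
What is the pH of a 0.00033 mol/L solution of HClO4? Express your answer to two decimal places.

HClO4 is a strong acid and dissociates completely, so [H+] = 0.00033 M.
pH = -log(0.00033) = 3.48

pH = 3.48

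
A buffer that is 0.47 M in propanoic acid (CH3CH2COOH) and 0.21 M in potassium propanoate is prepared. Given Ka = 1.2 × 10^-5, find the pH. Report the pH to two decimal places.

pKa = −log(1.2 × 10^-5) = 4.921
Henderson–Hasselbalch: pH = pKa + log([CH3CH2COO-]/[CH3CH2COOH]) = 4.921 + log(0.21/0.47)
pH = 4.921 + (-0.350) = 4.57

pH = 4.57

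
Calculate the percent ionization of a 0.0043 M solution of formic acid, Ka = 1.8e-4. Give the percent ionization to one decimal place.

18.5%

HCOOH ⇌ HCOO- + H+; let x = [H+] at equilibrium.
Ka = x²/(C₀ − x); solving the quadratic gives x = 7.94 × 10^-4 M.
% ionization = x/C₀ × 100% = 7.94 × 10^-4/0.0043 × 100% = 18.5%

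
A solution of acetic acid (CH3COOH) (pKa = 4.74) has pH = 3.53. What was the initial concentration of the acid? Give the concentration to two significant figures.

[H+] = 10^(-3.53) = 2.95 × 10^-4 M = x
Ka = 10^(−4.74) = 1.82 × 10^-5
Ka = x²/(C₀ − x) ⇒ C₀ = x + x²/Ka
C₀ = 2.95 × 10^-4 + (2.95 × 10^-4)²/(1.82 × 10^-5) = 5.08 × 10^-3 M

C₀ = 5.1 × 10^-3 M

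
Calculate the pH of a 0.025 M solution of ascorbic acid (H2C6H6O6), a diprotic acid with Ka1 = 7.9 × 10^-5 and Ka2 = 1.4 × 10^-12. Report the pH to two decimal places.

pH = 2.86

Ka1 ≫ Ka2, so treat the first dissociation as the only significant source of H+.
Ka1 = x²/(0.025 − x) = 7.9 × 10^-5
Solving the quadratic: x = (−Ka1 + √(Ka1² + 4·Ka1·C₀))/2 = 1.37 × 10^-3 M
pH = −log(1.37 × 10^-3) = 2.86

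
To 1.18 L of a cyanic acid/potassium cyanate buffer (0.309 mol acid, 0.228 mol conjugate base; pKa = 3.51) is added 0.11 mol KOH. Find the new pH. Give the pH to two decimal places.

After neutralization: n(HOCN) = 0.199 mol, n(OCN-) = 0.338 mol.
pH = pKa + log([A⁻]/[HA]) = 3.51 + log(0.338/0.199) = 3.51 +0.230

pH = 3.74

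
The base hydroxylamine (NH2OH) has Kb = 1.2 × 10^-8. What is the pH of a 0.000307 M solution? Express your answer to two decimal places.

NH2OH + H2O ⇌ NH3OH+ + OH-
Kb = x²/(0.000307 − x) = 1.2 × 10^-8
Assume x ≪ 0.000307: x ≈ √(1.2 × 10^-8 × 0.000307) = 1.92 × 10^-6 M
pOH = −log(1.92 × 10^-6) = 5.72; pH = 14.00 − 5.72 = 8.28

pH = 8.28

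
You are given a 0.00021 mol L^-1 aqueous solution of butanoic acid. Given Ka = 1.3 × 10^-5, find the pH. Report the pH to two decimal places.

CH3(CH2)2COOH ⇌ CH3(CH2)2COO- + H+
From the ICE table, Ka = [H+]²/(0.00021 − [H+]) = 1.3 × 10^-5.
[H+] is not negligible relative to C₀; solve [H+]² + 1.3e-05·[H+] − 2.73e-09 = 0.
[H+] = (−Ka + √(Ka² + 4·Ka·C₀))/2 = 4.62 × 10^-5 M
pH = −log(4.62 × 10^-5) = 4.34

pH = 4.34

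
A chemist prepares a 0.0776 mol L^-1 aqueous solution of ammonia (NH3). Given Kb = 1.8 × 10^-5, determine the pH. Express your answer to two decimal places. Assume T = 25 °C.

pH = 11.07

NH3 + H2O ⇌ NH4+ + OH-
From the ICE table, Kb = [OH-]²/(0.0776 − [OH-]) = 1.8 × 10^-5.
Neglecting [OH-] in the denominator: [OH-] = √(1.8 × 10^-5 × 0.0776) = 1.18 × 10^-3 M
Check: 1.5% ionized — well under 5%, approximation valid.
pOH = −log(1.18 × 10^-3) = 2.93; pH = 14.00 − 2.93 = 11.07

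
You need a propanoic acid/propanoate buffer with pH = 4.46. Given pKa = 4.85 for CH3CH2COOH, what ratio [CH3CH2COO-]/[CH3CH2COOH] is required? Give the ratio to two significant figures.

pH = pKa + log(r) ⇒ log(r) = 4.46 − 4.85 = -0.39
r = [CH3CH2COO-]/[CH3CH2COOH] = 10^(-0.39) = 0.407

ratio = 0.41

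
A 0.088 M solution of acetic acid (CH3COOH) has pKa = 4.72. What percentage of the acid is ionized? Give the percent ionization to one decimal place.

CH3COOH ⇌ CH3COO- + H+; let x = [H+] at equilibrium.
Ka = 10^(−4.72) = 1.91 × 10^-5
x ≈ √(Ka·C₀) = √(1.91 × 10^-5 × 0.088) = 1.30 × 10^-3 M
Fraction ionized = 1.30 × 10^-3 / 0.088 = 0.0148 → 1.5%

1.5%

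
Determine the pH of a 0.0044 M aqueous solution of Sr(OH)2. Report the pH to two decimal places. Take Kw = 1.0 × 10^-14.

pH = 11.94

Sr(OH)2 is a strong base (each formula unit releases 2 OH-); [OH-] = 0.0088 M.
pOH = -log(0.0088) = 2.06
pH = 14.00 - 2.06 = 11.94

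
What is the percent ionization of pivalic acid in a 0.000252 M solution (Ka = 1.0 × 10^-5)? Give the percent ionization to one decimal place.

(CH3)3CCOOH ⇌ (CH3)3CCOO- + H+; let x = [H+] at equilibrium.
Ka = x²/(C₀ − x); solving the quadratic gives x = 4.54 × 10^-5 M.
Fraction ionized = 4.54 × 10^-5 / 0.000252 = 0.1802 → 18.0%

18.0%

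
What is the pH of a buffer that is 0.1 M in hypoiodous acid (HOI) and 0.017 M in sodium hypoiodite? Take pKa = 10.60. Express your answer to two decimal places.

pH = 9.83

pH = pKa + log([A⁻]/[HA]) = 10.60 + log(0.017/0.1)
pH = 10.60 + (-0.770) = 9.83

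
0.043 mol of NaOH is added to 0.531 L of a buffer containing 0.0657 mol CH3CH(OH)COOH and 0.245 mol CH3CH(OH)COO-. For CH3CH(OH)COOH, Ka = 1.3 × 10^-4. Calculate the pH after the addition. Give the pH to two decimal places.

pH = 4.99

OH- converts CH3CH(OH)COOH to CH3CH(OH)COO-: CH3CH(OH)COOH → 0.0227 mol, CH3CH(OH)COO- → 0.288 mol.
pKa = −log(1.3 × 10^-4) = 3.886
Henderson–Hasselbalch with mole ratio 0.288/0.0227: pH = 3.886 + (+1.103)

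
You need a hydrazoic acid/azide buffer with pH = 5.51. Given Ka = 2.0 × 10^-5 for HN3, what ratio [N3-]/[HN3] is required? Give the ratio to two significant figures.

pKa = -log(2.0 × 10^-5) = 4.699
pH = pKa + log(r) ⇒ log(r) = 5.51 − 4.699 = +0.811
r = [N3-]/[HN3] = 10^(+0.811) = 6.47

ratio = 6.5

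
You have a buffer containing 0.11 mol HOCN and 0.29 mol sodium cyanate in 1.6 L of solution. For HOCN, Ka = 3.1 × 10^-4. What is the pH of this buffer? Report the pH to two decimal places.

pKa = −log(3.1 × 10^-4) = 3.509
Henderson–Hasselbalch: pH = pKa + log([OCN-]/[HOCN]) = 3.509 + log(0.29/0.11)
pH = 3.509 + (+0.421) = 3.93

pH = 3.93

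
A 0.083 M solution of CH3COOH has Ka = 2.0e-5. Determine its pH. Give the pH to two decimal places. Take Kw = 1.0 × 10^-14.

pH = 2.89

CH3COOH ⇌ CH3COO- + H+
Ka = x²/(0.083 − x) = 2.0 × 10^-5
Neglecting x in the denominator: x = √(2.0 × 10^-5 × 0.083) = 1.29 × 10^-3 M
pH = −log[H+] = −log(1.29 × 10^-3) = 2.89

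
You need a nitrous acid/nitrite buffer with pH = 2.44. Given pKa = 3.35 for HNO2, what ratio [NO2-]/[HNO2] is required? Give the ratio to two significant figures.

ratio = 0.12

pH = pKa + log(r) ⇒ log(r) = 2.44 − 3.35 = -0.91
r = [NO2-]/[HNO2] = 10^(-0.91) = 0.123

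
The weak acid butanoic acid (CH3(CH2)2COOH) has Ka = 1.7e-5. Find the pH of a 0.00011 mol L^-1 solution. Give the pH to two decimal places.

CH3(CH2)2COOH ⇌ CH3(CH2)2COO- + H+
From the ICE table, Ka = [H+]²/(0.00011 − [H+]) = 1.7 × 10^-5.
[H+] is not negligible relative to C₀; solve [H+]² + 1.7e-05·[H+] − 1.87e-09 = 0.
[H+] = [−1.7e-05 + √(1.7e-05² + 7.48e-09)]/2 = 3.56 × 10^-5 M
pH = −log(3.56 × 10^-5) = 4.45

pH = 4.45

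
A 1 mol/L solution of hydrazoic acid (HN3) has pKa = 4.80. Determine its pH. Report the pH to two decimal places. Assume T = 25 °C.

HN3 ⇌ N3- + H+
Ka = 10^(−4.80) = 1.58 × 10^-5
Ka = [H+]²/(1 − [H+]) = 1.58 × 10^-5
Assume [H+] ≪ 1: [H+] ≈ √(1.58 × 10^-5 × 1) = 3.97 × 10^-3 M
pH = −log[H+] = −log(3.97 × 10^-3) = 2.40

pH = 2.40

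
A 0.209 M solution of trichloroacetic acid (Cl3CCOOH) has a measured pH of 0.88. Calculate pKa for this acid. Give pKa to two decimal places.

pKa = 0.65

[H+] = 10^(-0.88) = 1.32 × 10^-1 M
At equilibrium [HA] = 0.209 − 1.32 × 10^-1 = 7.70 × 10^-2 M
Ka = [H+][A-]/[HA] = (1.32 × 10^-1)² / 7.70 × 10^-2 = 2.26 × 10^-1
pKa = -log(2.26 × 10^-1) = 0.65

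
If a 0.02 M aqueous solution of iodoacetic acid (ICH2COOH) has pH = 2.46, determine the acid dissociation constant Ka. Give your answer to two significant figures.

[H+] = 10^(-2.46) = 3.47 × 10^-3 M
At equilibrium [HA] = 0.02 − 3.47 × 10^-3 = 1.65 × 10^-2 M
Ka = [H+][A-]/[HA] = (3.47 × 10^-3)² / 1.65 × 10^-2 = 7.3 × 10^-4

Ka = 7.3 × 10^-4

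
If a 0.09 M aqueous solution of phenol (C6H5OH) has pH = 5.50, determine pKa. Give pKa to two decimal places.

pKa = 9.95

[H+] = 10^(-5.50) = 3.16 × 10^-6 M
At equilibrium [HA] = 0.09 − 3.16 × 10^-6 = 9.00 × 10^-2 M
Ka = [H+][A-]/[HA] = (3.16 × 10^-6)² / 9.00 × 10^-2 = 1.11 × 10^-10
pKa = -log(1.11 × 10^-10) = 9.95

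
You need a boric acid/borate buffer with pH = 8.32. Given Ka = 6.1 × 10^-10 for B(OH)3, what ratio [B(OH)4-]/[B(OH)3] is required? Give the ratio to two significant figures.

ratio = 0.13

pKa = -log(6.1 × 10^-10) = 9.215
pH = pKa + log(r) ⇒ log(r) = 8.32 − 9.215 = -0.895
r = [B(OH)4-]/[B(OH)3] = 10^(-0.895) = 0.127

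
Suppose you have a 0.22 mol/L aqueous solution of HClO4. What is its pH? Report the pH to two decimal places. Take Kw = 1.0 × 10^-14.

pH = 0.66

HClO4 is a strong acid and dissociates completely, so [H+] = 0.22 M.
pH = -log(0.22) = 0.66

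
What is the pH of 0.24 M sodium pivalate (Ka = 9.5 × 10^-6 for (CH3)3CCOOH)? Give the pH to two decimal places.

pH = 9.20

(CH3)3CCOO- is the conjugate base of the weak acid (CH3)3CCOOH.
Kb = Kw/Ka = 1.0×10^-14 / 9.5 × 10^-6 = 1.05 × 10^-9
From the ICE table, Kb = x²/(0.24 − x) = 1.05 × 10^-9.
Assume x ≪ 0.24: x ≈ √(1.05 × 10^-9 × 0.24) = 1.59 × 10^-5 M
Check: 0.0066% ionized — well under 5%, approximation valid.
pOH = 4.80, so pH = 14.00 − pOH = 9.20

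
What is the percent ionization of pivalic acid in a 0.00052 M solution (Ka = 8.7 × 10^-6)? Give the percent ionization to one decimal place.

(CH3)3CCOOH ⇌ (CH3)3CCOO- + H+; let x = [H+] at equilibrium.
Ka = x²/(C₀ − x); solving the quadratic gives x = 6.31 × 10^-5 M.
% ionization = x/C₀ × 100% = 6.31 × 10^-5/0.00052 × 100% = 12.1%

12.1%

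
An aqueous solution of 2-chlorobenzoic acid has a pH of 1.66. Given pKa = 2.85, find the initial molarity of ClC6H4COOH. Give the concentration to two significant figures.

[H+] = 10^(-1.66) = 2.19 × 10^-2 M = x
Ka = 10^(−2.85) = 1.41 × 10^-3
Ka = x²/(C₀ − x) ⇒ C₀ = x + x²/Ka
C₀ = 2.19 × 10^-2 + (2.19 × 10^-2)²/(1.41 × 10^-3) = 3.62 × 10^-1 M

C₀ = 3.6 × 10^-1 M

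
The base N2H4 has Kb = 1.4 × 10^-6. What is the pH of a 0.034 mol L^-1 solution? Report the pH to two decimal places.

N2H4 + H2O ⇌ N2H5+ + OH-
Kb = [OH-]²/(0.034 − [OH-]) = 1.4 × 10^-6
Since Kb ≪ C₀, [OH-] ≈ √(Kb·C₀) = 2.18 × 10^-4 M.
Check: 0.64% ionized — well under 5%, approximation valid.
pOH = 3.66, so pH = 14.00 − pOH = 10.34

pH = 10.34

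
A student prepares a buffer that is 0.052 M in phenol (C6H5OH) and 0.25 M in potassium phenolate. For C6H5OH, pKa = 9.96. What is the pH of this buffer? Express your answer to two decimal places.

pH = pKa + log([A⁻]/[HA]) = 9.96 + log(0.25/0.052)
pH = 9.96 + (+0.682) = 10.64

pH = 10.64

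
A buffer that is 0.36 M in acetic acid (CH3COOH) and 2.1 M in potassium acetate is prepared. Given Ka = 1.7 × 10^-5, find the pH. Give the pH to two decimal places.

pH = 5.54

pKa = −log(1.7 × 10^-5) = 4.770
pH = pKa + log([A⁻]/[HA]) = 4.770 + log(2.1/0.36)
pH = 4.770 + (+0.766) = 5.54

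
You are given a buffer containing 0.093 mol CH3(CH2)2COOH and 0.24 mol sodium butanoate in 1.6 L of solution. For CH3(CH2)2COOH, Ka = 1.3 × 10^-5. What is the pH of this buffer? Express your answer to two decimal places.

pKa = −log(1.3 × 10^-5) = 4.886
pH = pKa + log([A⁻]/[HA]) = 4.886 + log(0.24/0.093)
pH = 4.886 + (+0.412) = 5.30

pH = 5.30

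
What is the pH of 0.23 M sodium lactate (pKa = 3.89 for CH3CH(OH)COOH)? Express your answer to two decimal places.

pH = 8.63

CH3CH(OH)COO- is the conjugate base of the weak acid CH3CH(OH)COOH.
Ka = 10^(−3.89) = 1.29 × 10^-4
Kb = Kw/Ka = 1.0×10^-14 / 1.29 × 10^-4 = 7.75 × 10^-11
Let x = [OH-] at equilibrium. Kb = x²/(0.23 − x).
Assume x ≪ 0.23: x ≈ √(7.75 × 10^-11 × 0.23) = 4.22 × 10^-6 M
pOH = −log(4.22 × 10^-6) = 5.37; pH = 14.00 − 5.37 = 8.63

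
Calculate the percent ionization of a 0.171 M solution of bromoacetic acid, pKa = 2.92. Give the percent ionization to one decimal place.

8.0%

BrCH2COOH ⇌ BrCH2COO- + H+; let x = [H+] at equilibrium.
Ka = 10^(−2.92) = 1.20 × 10^-3
Ka = x²/(C₀ − x); solving the quadratic gives x = 1.37 × 10^-2 M.
% ionization = x/C₀ × 100% = 1.37 × 10^-2/0.171 × 100% = 8.0%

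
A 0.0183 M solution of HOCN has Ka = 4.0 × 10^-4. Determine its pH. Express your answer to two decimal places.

pH = 2.60

HOCN ⇌ OCN- + H+
Ka = [H+]²/(0.0183 − [H+]) = 4.0 × 10^-4
[H+] is not negligible relative to C₀; solve [H+]² + 0.0004·[H+] − 7.32e-06 = 0.
[H+] = [−0.0004 + √(0.0004² + 2.93e-05)]/2 = 2.51 × 10^-3 M
pH = −log(2.51 × 10^-3) = 2.60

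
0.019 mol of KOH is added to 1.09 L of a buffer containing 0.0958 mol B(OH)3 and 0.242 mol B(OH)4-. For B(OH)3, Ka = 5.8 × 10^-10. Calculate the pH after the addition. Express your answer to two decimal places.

pH = 9.77

After neutralization: n(B(OH)3) = 0.0768 mol, n(B(OH)4-) = 0.261 mol.
pKa = −log(5.8 × 10^-10) = 9.237
pH = pKa + log([A⁻]/[HA]) = 9.237 + log(0.261/0.0768) = 9.237 +0.531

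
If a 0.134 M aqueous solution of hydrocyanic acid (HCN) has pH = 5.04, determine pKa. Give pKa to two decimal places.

[H+] = 10^(-5.04) = 9.12 × 10^-6 M
At equilibrium [HA] = 0.134 − 9.12 × 10^-6 = 1.34 × 10^-1 M
Ka = [H+][A-]/[HA] = (9.12 × 10^-6)² / 1.34 × 10^-1 = 6.21 × 10^-10
pKa = -log(6.21 × 10^-10) = 9.21

pKa = 9.21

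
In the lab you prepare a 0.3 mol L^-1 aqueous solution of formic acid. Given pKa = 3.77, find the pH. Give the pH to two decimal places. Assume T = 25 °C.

HCOOH ⇌ HCOO- + H+
Ka = 10^(−3.77) = 1.70 × 10^-4
Let x = [H+] at equilibrium. Ka = x²/(0.3 − x).
Neglecting x in the denominator: x = √(1.70 × 10^-4 × 0.3) = 7.14 × 10^-3 M
(x/C₀ = 2.4% < 5%, so the approximation holds.)
pH = −log(7.14 × 10^-3) = 2.15

pH = 2.15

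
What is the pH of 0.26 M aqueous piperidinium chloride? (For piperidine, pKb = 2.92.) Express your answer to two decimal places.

pH = 5.83

C5H10NH2+ is the conjugate acid of the weak base C5H10NH.
Kb = 10^(−2.92) = 1.20 × 10^-3
Ka = Kw/Kb = 1.0×10^-14 / 1.20 × 10^-3 = 8.33 × 10^-12
Let x = [H+] at equilibrium. Ka = x²/(0.26 − x).
Since Ka ≪ C₀, x ≈ √(Ka·C₀) = 1.47 × 10^-6 M.
(x/C₀ = 0.00057% < 5%, so the approximation holds.)
pH = −log(1.47 × 10^-6) = 5.83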